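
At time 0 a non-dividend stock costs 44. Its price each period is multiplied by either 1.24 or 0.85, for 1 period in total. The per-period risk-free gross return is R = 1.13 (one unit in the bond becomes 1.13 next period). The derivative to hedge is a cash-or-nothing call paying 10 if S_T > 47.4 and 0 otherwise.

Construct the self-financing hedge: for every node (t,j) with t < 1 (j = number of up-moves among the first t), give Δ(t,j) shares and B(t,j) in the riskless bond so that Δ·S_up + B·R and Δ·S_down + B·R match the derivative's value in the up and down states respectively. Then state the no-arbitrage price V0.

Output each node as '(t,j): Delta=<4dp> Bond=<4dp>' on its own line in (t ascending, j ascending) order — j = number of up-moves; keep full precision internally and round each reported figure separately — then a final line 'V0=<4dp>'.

(0,0): Delta=0.5828 Bond=-19.2875
V0=6.3535

The replicating-portfolio and risk-neutral prices coincide; use p* = (1.13−0.85)/(1.24−0.85) = 0.7179 for the latter.
Payoff layer (t=1): V(1,0)=0.0000, V(1,1)=10.0000
  t=0,j=0: stock 44.0000 → up 54.5600 (V=10.0000), down 37.4000 (V=0.0000). Price 6.3535; hedge Δ=0.5828, bond B=-19.2875.
Root portfolio cost Δ·44+B reproduces V0=6.3535.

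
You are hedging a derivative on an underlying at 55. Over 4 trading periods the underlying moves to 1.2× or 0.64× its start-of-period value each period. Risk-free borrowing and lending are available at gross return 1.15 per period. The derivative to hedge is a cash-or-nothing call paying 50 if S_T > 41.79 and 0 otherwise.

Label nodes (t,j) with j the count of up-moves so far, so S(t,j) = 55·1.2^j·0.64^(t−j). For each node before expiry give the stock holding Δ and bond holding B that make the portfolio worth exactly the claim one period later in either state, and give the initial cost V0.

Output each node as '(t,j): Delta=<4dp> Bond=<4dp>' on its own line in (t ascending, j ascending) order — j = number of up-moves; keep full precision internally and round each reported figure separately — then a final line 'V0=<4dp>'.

(0,0): Delta=0.2371 Bond=14.3352
(1,0): Delta=1.5908 Bond=-31.1625
(1,1): Delta=0.1664 Bond=21.1569
(2,0): Delta=0.0000 Bond=0.0000
(2,1): Delta=1.6739 Bond=-39.3503
(2,2): Delta=0.0875 Bond=30.5737
(3,0): Delta=0.0000 Bond=0.0000
(3,1): Delta=0.0000 Bond=0.0000
(3,2): Delta=1.7615 Bond=-49.6894
(3,3): Delta=0.0000 Bond=43.4783
V0=27.3776

Since d<R<u, set p* = (R−d)/(u−d) = 0.9107; price each node as the discounted p*-expectation of its children.
Terminal values V(4,·): V(4,0)=0.0000, V(4,1)=0.0000, V(4,2)=0.0000, V(4,3)=50.0000, V(4,4)=50.0000
  t=3,j=0: stock 14.4179 → up 17.3015 (V=0.0000), down 9.2275 (V=0.0000). Price 0.0000; hedge Δ=0.0000, bond B=0.0000.
  t=3,j=1: stock 27.0336 → up 32.4403 (V=0.0000), down 17.3015 (V=0.0000). Price 0.0000; hedge Δ=0.0000, bond B=0.0000.
  t=3,j=2: stock 50.6880 → up 60.8256 (V=50.0000), down 32.4403 (V=0.0000). Price 39.5963; hedge Δ=1.7615, bond B=-49.6894.
  t=3,j=3: stock 95.0400 → up 114.0480 (V=50.0000), down 60.8256 (V=50.0000). Price 43.4783; hedge Δ=0.0000, bond B=43.4783.
  t=2,j=0: stock 22.5280 → up 27.0336 (V=0.0000), down 14.4179 (V=0.0000). Price 0.0000; hedge Δ=0.0000, bond B=0.0000.
  t=2,j=1: stock 42.2400 → up 50.6880 (V=39.5963), down 27.0336 (V=0.0000). Price 31.3573; hedge Δ=1.6739, bond B=-39.3503.
  t=2,j=2: stock 79.2000 → up 95.0400 (V=43.4783), down 50.6880 (V=39.5963). Price 37.5058; hedge Δ=0.0875, bond B=30.5737.
  t=1,j=0: stock 35.2000 → up 42.2400 (V=31.3573), down 22.5280 (V=0.0000). Price 24.8326; hedge Δ=1.5908, bond B=-31.1625.
  t=1,j=1: stock 66.0000 → up 79.2000 (V=37.5058), down 42.2400 (V=31.3573). Price 32.1364; hedge Δ=0.1664, bond B=21.1569.
  t=0,j=0: stock 55.0000 → up 66.0000 (V=32.1364), down 35.2000 (V=24.8326). Price 27.3776; hedge Δ=0.2371, bond B=14.3352.
Self-financing check: at every node Δ·S+B equals the discounted successor values.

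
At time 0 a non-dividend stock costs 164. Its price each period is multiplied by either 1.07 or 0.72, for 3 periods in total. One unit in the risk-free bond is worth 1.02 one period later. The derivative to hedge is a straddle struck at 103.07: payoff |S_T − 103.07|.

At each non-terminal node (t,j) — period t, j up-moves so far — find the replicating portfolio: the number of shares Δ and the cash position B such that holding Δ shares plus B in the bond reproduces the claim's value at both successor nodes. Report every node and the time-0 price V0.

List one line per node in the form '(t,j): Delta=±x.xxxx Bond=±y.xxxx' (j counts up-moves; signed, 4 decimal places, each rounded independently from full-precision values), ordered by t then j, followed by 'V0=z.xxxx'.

No-arbitrage ⇒ martingale measure with p* = (R−d)/(u−d) = 0.8571.
Terminal values V(3,·): V(3,0)=41.8573, V(3,1)=12.1012, V(3,2)=32.1198, V(3,3)=97.8371
(2,0): S=85.0176. Δ = (V_up−V_dn)/(S_up−S_dn) = (12.1012−41.8573)/(90.9688−61.2127) = -1.0000. V = [p*·12.1012 + (1−p*)·41.8573]/1.02 = 16.0314. B = V − Δ·S = 101.0490.
(2,1): S=126.3456. Δ = (V_up−V_dn)/(S_up−S_dn) = (32.1198−12.1012)/(135.1898−90.9688) = 0.4527. V = [p*·32.1198 + (1−p*)·12.1012]/1.02 = 28.6863. B = V − Δ·S = -28.5098.
(2,2): S=187.7636. Δ = (V_up−V_dn)/(S_up−S_dn) = (97.8371−32.1198)/(200.9071−135.1898) = 1.0000. V = [p*·97.8371 + (1−p*)·32.1198]/1.02 = 86.7146. B = V − Δ·S = -101.0490.
(1,0): S=118.0800. Δ = (V_up−V_dn)/(S_up−S_dn) = (28.6863−16.0314)/(126.3456−85.0176) = 0.3062. V = [p*·28.6863 + (1−p*)·16.0314]/1.02 = 26.3514. B = V − Δ·S = -9.8053.
(1,1): S=175.4800. Δ = (V_up−V_dn)/(S_up−S_dn) = (86.7146−28.6863)/(187.7636−126.3456) = 0.9448. V = [p*·86.7146 + (1−p*)·28.6863]/1.02 = 76.8871. B = V − Δ·S = -88.9081.
(0,0): S=164.0000. Δ = (V_up−V_dn)/(S_up−S_dn) = (76.8871−26.3514)/(175.4800−118.0800) = 0.8804. V = [p*·76.8871 + (1−p*)·26.3514]/1.02 = 68.3017. B = V − Δ·S = -76.0860.
Root portfolio cost Δ·164+B reproduces V0=68.3017.

(0,0): Delta=0.8804 Bond=-76.0860
(1,0): Delta=0.3062 Bond=-9.8053
(1,1): Delta=0.9448 Bond=-88.9081
(2,0): Delta=-1.0000 Bond=101.0490
(2,1): Delta=0.4527 Bond=-28.5098
(2,2): Delta=1.0000 Bond=-101.0490
V0=68.3017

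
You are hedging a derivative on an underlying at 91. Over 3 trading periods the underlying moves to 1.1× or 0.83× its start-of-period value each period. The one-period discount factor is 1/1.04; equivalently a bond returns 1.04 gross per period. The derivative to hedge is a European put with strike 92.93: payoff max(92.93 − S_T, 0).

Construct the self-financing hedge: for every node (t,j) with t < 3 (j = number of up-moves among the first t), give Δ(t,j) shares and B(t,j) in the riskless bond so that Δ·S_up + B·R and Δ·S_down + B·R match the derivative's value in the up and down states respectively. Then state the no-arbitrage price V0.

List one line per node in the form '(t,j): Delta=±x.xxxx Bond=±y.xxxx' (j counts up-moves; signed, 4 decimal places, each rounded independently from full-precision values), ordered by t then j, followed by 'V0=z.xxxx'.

The replicating-portfolio and risk-neutral prices coincide; use p* = (1.04−0.83)/(1.1−0.83) = 0.7778 for the latter.
Terminal values V(3,·): V(3,0)=40.8974, V(3,1)=23.9711, V(3,2)=1.5387, V(3,3)=0.0000
Node (2,0) S=62.6899: V=(p*·23.9711+(1−p*)·40.8974)/1.04=26.6659; Δ=(23.9711−40.8974)/(68.9589−52.0326)=-1.0000; B=V−Δ·S=89.3558
Node (2,1) S=83.0830: V=(p*·1.5387+(1−p*)·23.9711)/1.04=6.2728; Δ=(1.5387−23.9711)/(91.3913−68.9589)=-1.0000; B=V−Δ·S=89.3558
Node (2,2) S=110.1100: V=(p*·0.0000+(1−p*)·1.5387)/1.04=0.3288; Δ=(0.0000−1.5387)/(121.1210−91.3913)=-0.0518; B=V−Δ·S=6.0277
Node (1,0) S=75.5300: V=(p*·6.2728+(1−p*)·26.6659)/1.04=10.3890; Δ=(6.2728−26.6659)/(83.0830−62.6899)=-1.0000; B=V−Δ·S=85.9190
Node (1,1) S=100.1000: V=(p*·0.3288+(1−p*)·6.2728)/1.04=1.5862; Δ=(0.3288−6.2728)/(110.1100−83.0830)=-0.2199; B=V−Δ·S=23.6010
Node (0,0) S=91.0000: V=(p*·1.5862+(1−p*)·10.3890)/1.04=3.4061; Δ=(1.5862−10.3890)/(100.1000−75.5300)=-0.3583; B=V−Δ·S=36.0091
Each (Δ,B) replicates both successor values, so the strategy is self-financing and V0 is arbitrage-free.

(0,0): Delta=-0.3583 Bond=36.0091
(1,0): Delta=-1.0000 Bond=85.9190
(1,1): Delta=-0.2199 Bond=23.6010
(2,0): Delta=-1.0000 Bond=89.3558
(2,1): Delta=-1.0000 Bond=89.3558
(2,2): Delta=-0.0518 Bond=6.0277
V0=3.4061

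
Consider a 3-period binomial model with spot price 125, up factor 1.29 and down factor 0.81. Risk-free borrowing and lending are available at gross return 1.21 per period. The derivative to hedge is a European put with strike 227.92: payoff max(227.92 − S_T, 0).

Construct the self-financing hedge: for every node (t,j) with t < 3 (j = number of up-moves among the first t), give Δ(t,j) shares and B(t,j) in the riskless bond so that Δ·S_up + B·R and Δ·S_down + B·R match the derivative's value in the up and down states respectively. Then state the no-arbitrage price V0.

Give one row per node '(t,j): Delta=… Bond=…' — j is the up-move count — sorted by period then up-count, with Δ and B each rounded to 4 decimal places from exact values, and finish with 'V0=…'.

Since d<R<u, set p* = (R−d)/(u−d) = 0.8333; price each node as the discounted p*-expectation of its children.
Terminal values V(3,·): V(3,0)=161.4899, V(3,1)=122.1239, V(3,2)=59.4299, V(3,3)=0.0000
(2,0): S=82.0125. Δ = (V_up−V_dn)/(S_up−S_dn) = (122.1239−161.4899)/(105.7961−66.4301) = -1.0000. V = [p*·122.1239 + (1−p*)·161.4899]/1.21 = 106.3511. B = V − Δ·S = 188.3636.
(2,1): S=130.6125. Δ = (V_up−V_dn)/(S_up−S_dn) = (59.4299−122.1239)/(168.4901−105.7961) = -1.0000. V = [p*·59.4299 + (1−p*)·122.1239]/1.21 = 57.7511. B = V − Δ·S = 188.3636.
(2,2): S=208.0125. Δ = (V_up−V_dn)/(S_up−S_dn) = (0.0000−59.4299)/(268.3361−168.4901) = -0.5952. V = [p*·0.0000 + (1−p*)·59.4299]/1.21 = 8.1859. B = V − Δ·S = 131.9982.
(1,0): S=101.2500. Δ = (V_up−V_dn)/(S_up−S_dn) = (57.7511−106.3511)/(130.6125−82.0125) = -1.0000. V = [p*·57.7511 + (1−p*)·106.3511]/1.21 = 54.4224. B = V − Δ·S = 155.6724.
(1,1): S=161.2500. Δ = (V_up−V_dn)/(S_up−S_dn) = (8.1859−57.7511)/(208.0125−130.6125) = -0.6404. V = [p*·8.1859 + (1−p*)·57.7511]/1.21 = 13.5924. B = V − Δ·S = 116.8532.
(0,0): S=125.0000. Δ = (V_up−V_dn)/(S_up−S_dn) = (13.5924−54.4224)/(161.2500−101.2500) = -0.6805. V = [p*·13.5924 + (1−p*)·54.4224]/1.21 = 16.8574. B = V − Δ·S = 101.9199.
Check: Δ(0,0)·S0 + B(0,0) = 16.8574 = V0.

(0,0): Delta=-0.6805 Bond=101.9199
(1,0): Delta=-1.0000 Bond=155.6724
(1,1): Delta=-0.6404 Bond=116.8532
(2,0): Delta=-1.0000 Bond=188.3636
(2,1): Delta=-1.0000 Bond=188.3636
(2,2): Delta=-0.5952 Bond=131.9982
V0=16.8574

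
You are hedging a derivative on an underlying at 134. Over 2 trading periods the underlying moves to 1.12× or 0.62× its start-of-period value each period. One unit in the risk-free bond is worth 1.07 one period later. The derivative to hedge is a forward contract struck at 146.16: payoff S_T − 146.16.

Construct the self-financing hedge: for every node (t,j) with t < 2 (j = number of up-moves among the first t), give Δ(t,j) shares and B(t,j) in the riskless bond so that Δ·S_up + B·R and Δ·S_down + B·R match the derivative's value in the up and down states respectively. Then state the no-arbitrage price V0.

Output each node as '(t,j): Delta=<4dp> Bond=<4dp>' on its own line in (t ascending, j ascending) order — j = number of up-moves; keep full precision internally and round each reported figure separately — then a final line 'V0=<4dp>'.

(0,0): Delta=1.0000 Bond=-127.6618
(1,0): Delta=1.0000 Bond=-136.5981
(1,1): Delta=1.0000 Bond=-136.5981
V0=6.3382

Since d<R<u, set p* = (R−d)/(u−d) = 0.9000; price each node as the discounted p*-expectation of its children.
Terminal values V(2,·): V(2,0)=-94.6504, V(2,1)=-53.1104, V(2,2)=21.9296
Node (1,0) S=83.0800: V=(p*·-53.1104+(1−p*)·-94.6504)/1.07=-53.5181; Δ=(-53.1104−-94.6504)/(93.0496−51.5096)=1.0000; B=V−Δ·S=-136.5981
Node (1,1) S=150.0800: V=(p*·21.9296+(1−p*)·-53.1104)/1.07=13.4819; Δ=(21.9296−-53.1104)/(168.0896−93.0496)=1.0000; B=V−Δ·S=-136.5981
Node (0,0) S=134.0000: V=(p*·13.4819+(1−p*)·-53.5181)/1.07=6.3382; Δ=(13.4819−-53.5181)/(150.0800−83.0800)=1.0000; B=V−Δ·S=-127.6618
The time-0 hedge costs 6.3382, which is the no-arbitrage price.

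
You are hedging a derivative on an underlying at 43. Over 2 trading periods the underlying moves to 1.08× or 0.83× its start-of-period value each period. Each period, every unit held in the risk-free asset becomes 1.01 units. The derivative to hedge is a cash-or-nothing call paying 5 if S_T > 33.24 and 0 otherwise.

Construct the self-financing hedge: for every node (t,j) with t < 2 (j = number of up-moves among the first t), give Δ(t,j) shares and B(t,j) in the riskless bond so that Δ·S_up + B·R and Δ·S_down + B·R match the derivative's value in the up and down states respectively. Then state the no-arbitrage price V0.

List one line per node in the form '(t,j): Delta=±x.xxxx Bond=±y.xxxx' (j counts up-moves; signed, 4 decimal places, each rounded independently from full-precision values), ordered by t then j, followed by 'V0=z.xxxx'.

Under the risk-neutral measure, an up-move has probability p* = (R−d)/(u−d) = 0.7200 and values discount at R = 1.01.
Terminal payoffs: V(2,0)=0.0000, V(2,1)=5.0000, V(2,2)=5.0000
  t=1,j=0: stock 35.6900 → up 38.5452 (V=5.0000), down 29.6227 (V=0.0000). Price 3.5644; hedge Δ=0.5604, bond B=-16.4356.
  t=1,j=1: stock 46.4400 → up 50.1552 (V=5.0000), down 38.5452 (V=5.0000). Price 4.9505; hedge Δ=0.0000, bond B=4.9505.
  t=0,j=0: stock 43.0000 → up 46.4400 (V=4.9505), down 35.6900 (V=3.5644). Price 4.5172; hedge Δ=0.1289, bond B=-1.0274.
Self-financing check: at every node Δ·S+B equals the discounted successor values.

(0,0): Delta=0.1289 Bond=-1.0274
(1,0): Delta=0.5604 Bond=-16.4356
(1,1): Delta=0.0000 Bond=4.9505
V0=4.5172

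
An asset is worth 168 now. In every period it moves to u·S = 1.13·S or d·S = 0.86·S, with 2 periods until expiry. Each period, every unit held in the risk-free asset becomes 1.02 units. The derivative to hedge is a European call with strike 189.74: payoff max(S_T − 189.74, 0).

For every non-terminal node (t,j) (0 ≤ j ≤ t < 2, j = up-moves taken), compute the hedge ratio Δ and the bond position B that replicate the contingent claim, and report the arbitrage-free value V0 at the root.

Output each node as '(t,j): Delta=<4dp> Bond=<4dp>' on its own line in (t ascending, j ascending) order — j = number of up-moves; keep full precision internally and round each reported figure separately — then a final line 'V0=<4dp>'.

Since d<R<u, set p* = (R−d)/(u−d) = 0.5926; price each node as the discounted p*-expectation of its children.
Terminal payoffs: V(2,0)=0.0000, V(2,1)=0.0000, V(2,2)=24.7792
  t=1,j=0: stock 144.4800 → up 163.2624 (V=0.0000), down 124.2528 (V=0.0000). Price 0.0000; hedge Δ=0.0000, bond B=0.0000.
  t=1,j=1: stock 189.8400 → up 214.5192 (V=24.7792), down 163.2624 (V=0.0000). Price 14.3960; hedge Δ=0.4834, bond B=-77.3788.
  t=0,j=0: stock 168.0000 → up 189.8400 (V=14.3960), down 144.4800 (V=0.0000). Price 8.3637; hedge Δ=0.3174, bond B=-44.9550.
Root portfolio cost Δ·168+B reproduces V0=8.3637.

(0,0): Delta=0.3174 Bond=-44.9550
(1,0): Delta=0.0000 Bond=0.0000
(1,1): Delta=0.4834 Bond=-77.3788
V0=8.3637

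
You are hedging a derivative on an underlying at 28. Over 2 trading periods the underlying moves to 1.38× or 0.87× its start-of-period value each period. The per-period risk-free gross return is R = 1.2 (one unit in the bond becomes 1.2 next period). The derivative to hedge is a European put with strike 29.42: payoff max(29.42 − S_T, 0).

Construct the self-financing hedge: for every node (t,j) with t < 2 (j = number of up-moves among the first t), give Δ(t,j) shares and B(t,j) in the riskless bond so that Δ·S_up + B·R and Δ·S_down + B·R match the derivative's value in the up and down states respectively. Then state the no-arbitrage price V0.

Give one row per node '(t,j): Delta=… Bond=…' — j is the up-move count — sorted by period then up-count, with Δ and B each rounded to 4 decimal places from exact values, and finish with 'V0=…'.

Since d<R<u, set p* = (R−d)/(u−d) = 0.6471; price each node as the discounted p*-expectation of its children.
Payoff layer (t=2): V(2,0)=8.2268, V(2,1)=0.0000, V(2,2)=0.0000
  t=1,j=0: stock 24.3600 → up 33.6168 (V=0.0000), down 21.1932 (V=8.2268). Price 2.4196; hedge Δ=-0.6622, bond B=18.5506.
  t=1,j=1: stock 38.6400 → up 53.3232 (V=0.0000), down 33.6168 (V=0.0000). Price 0.0000; hedge Δ=0.0000, bond B=0.0000.
  t=0,j=0: stock 28.0000 → up 38.6400 (V=0.0000), down 24.3600 (V=2.4196). Price 0.7117; hedge Δ=-0.1694, bond B=5.4561.
Root portfolio cost Δ·28+B reproduces V0=0.7117.

(0,0): Delta=-0.1694 Bond=5.4561
(1,0): Delta=-0.6622 Bond=18.5506
(1,1): Delta=0.0000 Bond=0.0000
V0=0.7117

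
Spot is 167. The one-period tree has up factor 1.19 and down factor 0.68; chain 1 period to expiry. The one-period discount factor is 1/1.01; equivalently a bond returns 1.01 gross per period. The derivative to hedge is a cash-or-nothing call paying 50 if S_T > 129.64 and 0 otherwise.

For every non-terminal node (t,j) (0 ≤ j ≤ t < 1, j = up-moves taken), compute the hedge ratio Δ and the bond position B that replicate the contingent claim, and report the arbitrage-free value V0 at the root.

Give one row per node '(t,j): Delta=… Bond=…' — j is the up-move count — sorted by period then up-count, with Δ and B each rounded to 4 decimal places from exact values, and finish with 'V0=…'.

No-arbitrage ⇒ martingale measure with p* = (R−d)/(u−d) = 0.6471.
At expiry t=1: V(1,0)=0.0000, V(1,1)=50.0000
(0,0): S=167.0000. Δ = (V_up−V_dn)/(S_up−S_dn) = (50.0000−0.0000)/(198.7300−113.5600) = 0.5871. V = [p*·50.0000 + (1−p*)·0.0000]/1.01 = 32.0326. B = V − Δ·S = -66.0066.
Self-financing check: at every node Δ·S+B equals the discounted successor values.

(0,0): Delta=0.5871 Bond=-66.0066
V0=32.0326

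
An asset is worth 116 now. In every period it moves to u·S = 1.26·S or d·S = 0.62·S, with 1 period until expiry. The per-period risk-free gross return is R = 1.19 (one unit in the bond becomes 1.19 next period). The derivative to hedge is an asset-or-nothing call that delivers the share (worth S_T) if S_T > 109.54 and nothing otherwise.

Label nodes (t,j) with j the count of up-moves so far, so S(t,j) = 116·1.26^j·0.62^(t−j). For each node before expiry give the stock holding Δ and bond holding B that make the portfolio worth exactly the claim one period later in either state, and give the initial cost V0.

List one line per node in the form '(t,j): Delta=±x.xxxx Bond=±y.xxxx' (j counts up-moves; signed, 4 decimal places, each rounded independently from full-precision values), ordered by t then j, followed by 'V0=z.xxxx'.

No-arbitrage ⇒ martingale measure with p* = (R−d)/(u−d) = 0.8906.
At expiry t=1: V(1,0)=0.0000, V(1,1)=146.1600
  t=0,j=0: stock 116.0000 → up 146.1600 (V=146.1600), down 71.9200 (V=0.0000). Price 109.3897; hedge Δ=1.9688, bond B=-118.9853.
Check: Δ(0,0)·S0 + B(0,0) = 109.3897 = V0.

(0,0): Delta=1.9688 Bond=-118.9853
V0=109.3897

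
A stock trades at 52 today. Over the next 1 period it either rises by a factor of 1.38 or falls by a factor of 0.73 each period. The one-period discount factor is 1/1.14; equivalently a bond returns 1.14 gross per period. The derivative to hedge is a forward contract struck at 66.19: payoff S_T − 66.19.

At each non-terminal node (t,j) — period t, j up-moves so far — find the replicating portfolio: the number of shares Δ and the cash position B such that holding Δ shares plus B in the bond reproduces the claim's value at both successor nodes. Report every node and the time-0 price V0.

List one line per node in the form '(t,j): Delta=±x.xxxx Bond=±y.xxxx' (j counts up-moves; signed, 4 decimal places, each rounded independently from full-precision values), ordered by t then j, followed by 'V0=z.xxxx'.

(0,0): Delta=1.0000 Bond=-58.0614
V0=-6.0614

Since d<R<u, set p* = (R−d)/(u−d) = 0.6308; price each node as the discounted p*-expectation of its children.
Terminal payoffs: V(1,0)=-28.2300, V(1,1)=5.5700
Node (0,0) S=52.0000: V=(p*·5.5700+(1−p*)·-28.2300)/1.14=-6.0614; Δ=(5.5700−-28.2300)/(71.7600−37.9600)=1.0000; B=V−Δ·S=-58.0614
Self-financing check: at every node Δ·S+B equals the discounted successor values.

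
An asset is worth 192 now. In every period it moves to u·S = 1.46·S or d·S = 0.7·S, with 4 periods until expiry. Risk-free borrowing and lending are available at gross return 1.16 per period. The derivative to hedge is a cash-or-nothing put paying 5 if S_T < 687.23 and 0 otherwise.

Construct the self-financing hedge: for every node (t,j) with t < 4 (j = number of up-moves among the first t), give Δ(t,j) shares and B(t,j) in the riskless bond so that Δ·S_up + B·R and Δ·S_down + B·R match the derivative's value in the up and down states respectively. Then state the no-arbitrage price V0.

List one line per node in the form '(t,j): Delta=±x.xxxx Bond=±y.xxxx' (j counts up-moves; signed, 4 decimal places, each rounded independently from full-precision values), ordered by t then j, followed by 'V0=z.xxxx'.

Under the risk-neutral measure, an up-move has probability p* = (R−d)/(u−d) = 0.6053 and values discount at R = 1.16.
Terminal payoffs: V(4,0)=5.0000, V(4,1)=5.0000, V(4,2)=5.0000, V(4,3)=5.0000, V(4,4)=0.0000
Node (3,0) S=65.8560: V=(p*·5.0000+(1−p*)·5.0000)/1.16=4.3103; Δ=(5.0000−5.0000)/(96.1498−46.0992)=0.0000; B=V−Δ·S=4.3103
Node (3,1) S=137.3568: V=(p*·5.0000+(1−p*)·5.0000)/1.16=4.3103; Δ=(5.0000−5.0000)/(200.5409−96.1498)=0.0000; B=V−Δ·S=4.3103
Node (3,2) S=286.4870: V=(p*·5.0000+(1−p*)·5.0000)/1.16=4.3103; Δ=(5.0000−5.0000)/(418.2711−200.5409)=0.0000; B=V−Δ·S=4.3103
Node (3,3) S=597.5301: V=(p*·0.0000+(1−p*)·5.0000)/1.16=1.7015; Δ=(0.0000−5.0000)/(872.3940−418.2711)=-0.0110; B=V−Δ·S=8.2804
Node (2,0) S=94.0800: V=(p*·4.3103+(1−p*)·4.3103)/1.16=3.7158; Δ=(4.3103−4.3103)/(137.3568−65.8560)=0.0000; B=V−Δ·S=3.7158
Node (2,1) S=196.2240: V=(p*·4.3103+(1−p*)·4.3103)/1.16=3.7158; Δ=(4.3103−4.3103)/(286.4870−137.3568)=0.0000; B=V−Δ·S=3.7158
Node (2,2) S=409.2672: V=(p*·1.7015+(1−p*)·4.3103)/1.16=2.3546; Δ=(1.7015−4.3103)/(597.5301−286.4870)=-0.0084; B=V−Δ·S=5.7873
Node (1,0) S=134.4000: V=(p*·3.7158+(1−p*)·3.7158)/1.16=3.2033; Δ=(3.7158−3.7158)/(196.2240−94.0800)=0.0000; B=V−Δ·S=3.2033
Node (1,1) S=280.3200: V=(p*·2.3546+(1−p*)·3.7158)/1.16=2.4930; Δ=(2.3546−3.7158)/(409.2672−196.2240)=-0.0064; B=V−Δ·S=4.2841
Node (0,0) S=192.0000: V=(p*·2.4930+(1−p*)·3.2033)/1.16=2.3908; Δ=(2.4930−3.2033)/(280.3200−134.4000)=-0.0049; B=V−Δ·S=3.3254
The time-0 hedge costs 2.3908, which is the no-arbitrage price.

(0,0): Delta=-0.0049 Bond=3.3254
(1,0): Delta=0.0000 Bond=3.2033
(1,1): Delta=-0.0064 Bond=4.2841
(2,0): Delta=0.0000 Bond=3.7158
(2,1): Delta=0.0000 Bond=3.7158
(2,2): Delta=-0.0084 Bond=5.7873
(3,0): Delta=0.0000 Bond=4.3103
(3,1): Delta=0.0000 Bond=4.3103
(3,2): Delta=0.0000 Bond=4.3103
(3,3): Delta=-0.0110 Bond=8.2804
V0=2.3908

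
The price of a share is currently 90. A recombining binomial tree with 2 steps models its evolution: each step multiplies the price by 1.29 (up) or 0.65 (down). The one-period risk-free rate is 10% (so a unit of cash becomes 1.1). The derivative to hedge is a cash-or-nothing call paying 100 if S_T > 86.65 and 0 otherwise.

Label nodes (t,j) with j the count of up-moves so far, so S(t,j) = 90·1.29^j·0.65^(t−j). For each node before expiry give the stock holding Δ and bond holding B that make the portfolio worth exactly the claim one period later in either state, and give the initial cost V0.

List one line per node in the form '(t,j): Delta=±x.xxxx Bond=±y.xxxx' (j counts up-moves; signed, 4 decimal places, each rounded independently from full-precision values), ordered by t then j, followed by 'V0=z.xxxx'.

Under the risk-neutral measure, an up-move has probability p* = (R−d)/(u−d) = 0.7031 and values discount at R = 1.1.
Payoff layer (t=2): V(2,0)=0.0000, V(2,1)=0.0000, V(2,2)=100.0000
  t=1,j=0: stock 58.5000 → up 75.4650 (V=0.0000), down 38.0250 (V=0.0000). Price 0.0000; hedge Δ=0.0000, bond B=0.0000.
  t=1,j=1: stock 116.1000 → up 149.7690 (V=100.0000), down 75.4650 (V=0.0000). Price 63.9205; hedge Δ=1.3458, bond B=-92.3295.
  t=0,j=0: stock 90.0000 → up 116.1000 (V=63.9205), down 58.5000 (V=0.0000). Price 40.8582; hedge Δ=1.1097, bond B=-59.0175.
The time-0 hedge costs 40.8582, which is the no-arbitrage price.

(0,0): Delta=1.1097 Bond=-59.0175
(1,0): Delta=0.0000 Bond=0.0000
(1,1): Delta=1.3458 Bond=-92.3295
V0=40.8582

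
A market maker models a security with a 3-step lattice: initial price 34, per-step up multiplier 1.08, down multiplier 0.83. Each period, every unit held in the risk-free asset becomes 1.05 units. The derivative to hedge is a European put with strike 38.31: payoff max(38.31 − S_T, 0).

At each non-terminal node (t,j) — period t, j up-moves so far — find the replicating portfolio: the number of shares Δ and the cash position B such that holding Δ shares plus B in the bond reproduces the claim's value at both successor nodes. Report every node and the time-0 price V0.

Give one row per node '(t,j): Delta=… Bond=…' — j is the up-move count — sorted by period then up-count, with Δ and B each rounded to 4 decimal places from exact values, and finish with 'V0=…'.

(0,0): Delta=-0.6265 Bond=23.0545
(1,0): Delta=-1.0000 Bond=34.7483
(1,1): Delta=-0.5873 Bond=22.7699
(2,0): Delta=-1.0000 Bond=36.4857
(2,1): Delta=-1.0000 Bond=36.4857
(2,2): Delta=-0.5441 Bond=22.1932
V0=1.7546

Risk-neutral probability p* = (R−d)/(u−d) = (1.05−0.83)/(1.08−0.83) = 0.8800.
Terminal payoffs: V(3,0)=18.8692, V(3,1)=13.0136, V(3,2)=5.3942, V(3,3)=0.0000
  t=2,j=0: stock 23.4226 → up 25.2964 (V=13.0136), down 19.4408 (V=18.8692). Price 13.0631; hedge Δ=-1.0000, bond B=36.4857.
  t=2,j=1: stock 30.4776 → up 32.9158 (V=5.3942), down 25.2964 (V=13.0136). Price 6.0081; hedge Δ=-1.0000, bond B=36.4857.
  t=2,j=2: stock 39.6576 → up 42.8302 (V=0.0000), down 32.9158 (V=5.3942). Price 0.6165; hedge Δ=-0.5441, bond B=22.1932.
  t=1,j=0: stock 28.2200 → up 30.4776 (V=6.0081), down 23.4226 (V=13.0631). Price 6.5283; hedge Δ=-1.0000, bond B=34.7483.
  t=1,j=1: stock 36.7200 → up 39.6576 (V=0.6165), down 30.4776 (V=6.0081). Price 1.2033; hedge Δ=-0.5873, bond B=22.7699.
  t=0,j=0: stock 34.0000 → up 36.7200 (V=1.2033), down 28.2200 (V=6.5283). Price 1.7546; hedge Δ=-0.6265, bond B=23.0545.
Check: Δ(0,0)·S0 + B(0,0) = 1.7546 = V0.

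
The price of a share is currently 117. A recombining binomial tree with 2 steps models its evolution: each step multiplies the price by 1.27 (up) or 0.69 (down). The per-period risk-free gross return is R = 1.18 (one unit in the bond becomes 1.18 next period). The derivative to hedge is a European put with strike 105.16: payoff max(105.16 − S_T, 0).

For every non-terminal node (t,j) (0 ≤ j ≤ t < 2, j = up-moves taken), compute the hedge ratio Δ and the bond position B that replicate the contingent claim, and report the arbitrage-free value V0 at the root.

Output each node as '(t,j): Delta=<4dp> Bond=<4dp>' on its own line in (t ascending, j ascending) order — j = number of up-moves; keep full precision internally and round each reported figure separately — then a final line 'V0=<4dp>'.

(0,0): Delta=-0.1185 Bond=15.2172
(1,0): Delta=-1.0000 Bond=89.1186
(1,1): Delta=-0.0306 Bond=4.8857
V0=1.3510

Risk-neutral probability p* = (R−d)/(u−d) = (1.18−0.69)/(1.27−0.69) = 0.8448.
Terminal payoffs: V(2,0)=49.4563, V(2,1)=2.6329, V(2,2)=0.0000
(1,0): S=80.7300. Δ = (V_up−V_dn)/(S_up−S_dn) = (2.6329−49.4563)/(102.5271−55.7037) = -1.0000. V = [p*·2.6329 + (1−p*)·49.4563]/1.18 = 8.3886. B = V − Δ·S = 89.1186.
(1,1): S=148.5900. Δ = (V_up−V_dn)/(S_up−S_dn) = (0.0000−2.6329)/(188.7093−102.5271) = -0.0306. V = [p*·0.0000 + (1−p*)·2.6329]/1.18 = 0.3462. B = V − Δ·S = 4.8857.
(0,0): S=117.0000. Δ = (V_up−V_dn)/(S_up−S_dn) = (0.3462−8.3886)/(148.5900−80.7300) = -0.1185. V = [p*·0.3462 + (1−p*)·8.3886]/1.18 = 1.3510. B = V − Δ·S = 15.2172.
Check: Δ(0,0)·S0 + B(0,0) = 1.3510 = V0.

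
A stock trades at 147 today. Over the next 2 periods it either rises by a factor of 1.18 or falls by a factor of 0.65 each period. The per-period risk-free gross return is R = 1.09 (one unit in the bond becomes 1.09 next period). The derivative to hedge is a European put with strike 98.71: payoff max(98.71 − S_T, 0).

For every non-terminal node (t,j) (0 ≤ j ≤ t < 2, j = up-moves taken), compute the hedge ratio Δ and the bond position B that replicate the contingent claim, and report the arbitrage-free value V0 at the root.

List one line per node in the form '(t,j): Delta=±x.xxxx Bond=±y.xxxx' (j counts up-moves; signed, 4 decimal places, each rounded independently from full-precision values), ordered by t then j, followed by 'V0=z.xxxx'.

(0,0): Delta=-0.0732 Bond=11.6474
(1,0): Delta=-0.7228 Bond=74.7636
(1,1): Delta=0.0000 Bond=0.0000
V0=0.8884

Since d<R<u, set p* = (R−d)/(u−d) = 0.8302; price each node as the discounted p*-expectation of its children.
Payoff layer (t=2): V(2,0)=36.6025, V(2,1)=0.0000, V(2,2)=0.0000
  t=1,j=0: stock 95.5500 → up 112.7490 (V=0.0000), down 62.1075 (V=36.6025). Price 5.7023; hedge Δ=-0.7228, bond B=74.7636.
  t=1,j=1: stock 173.4600 → up 204.6828 (V=0.0000), down 112.7490 (V=0.0000). Price 0.0000; hedge Δ=0.0000, bond B=0.0000.
  t=0,j=0: stock 147.0000 → up 173.4600 (V=0.0000), down 95.5500 (V=5.7023). Price 0.8884; hedge Δ=-0.0732, bond B=11.6474.
Check: Δ(0,0)·S0 + B(0,0) = 0.8884 = V0.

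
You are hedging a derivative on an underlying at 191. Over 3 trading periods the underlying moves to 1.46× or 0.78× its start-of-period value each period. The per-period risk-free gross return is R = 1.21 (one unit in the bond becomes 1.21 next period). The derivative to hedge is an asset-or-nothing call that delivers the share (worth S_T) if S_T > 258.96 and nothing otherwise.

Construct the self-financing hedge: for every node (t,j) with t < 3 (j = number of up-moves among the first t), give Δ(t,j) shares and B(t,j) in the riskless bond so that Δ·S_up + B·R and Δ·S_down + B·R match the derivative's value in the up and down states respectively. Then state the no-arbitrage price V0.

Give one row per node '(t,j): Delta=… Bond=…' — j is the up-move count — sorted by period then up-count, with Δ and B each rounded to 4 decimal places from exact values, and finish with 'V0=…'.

(0,0): Delta=1.3587 Bond=-95.6057
(1,0): Delta=1.6382 Bond=-157.3288
(1,1): Delta=1.2718 Bond=-91.4702
(2,0): Delta=0.0000 Bond=0.0000
(2,1): Delta=2.1471 Bond=-301.0468
(2,2): Delta=1.0000 Bond=0.0000
V0=163.9013

Risk-neutral probability p* = (R−d)/(u−d) = (1.21−0.78)/(1.46−0.78) = 0.6324.
Terminal payoffs: V(3,0)=0.0000, V(3,1)=0.0000, V(3,2)=317.5658, V(3,3)=594.4180
(2,0): S=116.2044. Δ = (V_up−V_dn)/(S_up−S_dn) = (0.0000−0.0000)/(169.6584−90.6394) = 0.0000. V = [p*·0.0000 + (1−p*)·0.0000]/1.21 = 0.0000. B = V − Δ·S = 0.0000.
(2,1): S=217.5108. Δ = (V_up−V_dn)/(S_up−S_dn) = (317.5658−0.0000)/(317.5658−169.6584) = 2.1471. V = [p*·317.5658 + (1−p*)·0.0000]/1.21 = 165.9617. B = V − Δ·S = -301.0468.
(2,2): S=407.1356. Δ = (V_up−V_dn)/(S_up−S_dn) = (594.4180−317.5658)/(594.4180−317.5658) = 1.0000. V = [p*·594.4180 + (1−p*)·317.5658]/1.21 = 407.1356. B = V − Δ·S = 0.0000.
(1,0): S=148.9800. Δ = (V_up−V_dn)/(S_up−S_dn) = (165.9617−0.0000)/(217.5108−116.2044) = 1.6382. V = [p*·165.9617 + (1−p*)·0.0000]/1.21 = 86.7325. B = V − Δ·S = -157.3288.
(1,1): S=278.8600. Δ = (V_up−V_dn)/(S_up−S_dn) = (407.1356−165.9617)/(407.1356−217.5108) = 1.2718. V = [p*·407.1356 + (1−p*)·165.9617]/1.21 = 263.1973. B = V − Δ·S = -91.4702.
(0,0): S=191.0000. Δ = (V_up−V_dn)/(S_up−S_dn) = (263.1973−86.7325)/(278.8600−148.9800) = 1.3587. V = [p*·263.1973 + (1−p*)·86.7325]/1.21 = 163.9013. B = V − Δ·S = -95.6057.
The time-0 hedge costs 163.9013, which is the no-arbitrage price.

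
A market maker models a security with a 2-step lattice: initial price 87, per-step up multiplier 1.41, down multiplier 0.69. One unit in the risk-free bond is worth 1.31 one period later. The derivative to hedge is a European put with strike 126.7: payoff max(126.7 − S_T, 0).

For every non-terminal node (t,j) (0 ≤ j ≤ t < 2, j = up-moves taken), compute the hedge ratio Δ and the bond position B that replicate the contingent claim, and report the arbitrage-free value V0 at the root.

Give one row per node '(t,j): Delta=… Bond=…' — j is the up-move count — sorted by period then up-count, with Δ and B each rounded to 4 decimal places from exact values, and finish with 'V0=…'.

Since d<R<u, set p* = (R−d)/(u−d) = 0.8611; price each node as the discounted p*-expectation of its children.
Terminal values V(2,·): V(2,0)=85.2793, V(2,1)=42.0577, V(2,2)=0.0000
Node (1,0) S=60.0300: V=(p*·42.0577+(1−p*)·85.2793)/1.31=36.6876; Δ=(42.0577−85.2793)/(84.6423−41.4207)=-1.0000; B=V−Δ·S=96.7176
Node (1,1) S=122.6700: V=(p*·0.0000+(1−p*)·42.0577)/1.31=4.4590; Δ=(0.0000−42.0577)/(172.9647−84.6423)=-0.4762; B=V−Δ·S=62.8725
Node (0,0) S=87.0000: V=(p*·4.4590+(1−p*)·36.6876)/1.31=6.8208; Δ=(4.4590−36.6876)/(122.6700−60.0300)=-0.5145; B=V−Δ·S=51.5826
Check: Δ(0,0)·S0 + B(0,0) = 6.8208 = V0.

(0,0): Delta=-0.5145 Bond=51.5826
(1,0): Delta=-1.0000 Bond=96.7176
(1,1): Delta=-0.4762 Bond=62.8725
V0=6.8208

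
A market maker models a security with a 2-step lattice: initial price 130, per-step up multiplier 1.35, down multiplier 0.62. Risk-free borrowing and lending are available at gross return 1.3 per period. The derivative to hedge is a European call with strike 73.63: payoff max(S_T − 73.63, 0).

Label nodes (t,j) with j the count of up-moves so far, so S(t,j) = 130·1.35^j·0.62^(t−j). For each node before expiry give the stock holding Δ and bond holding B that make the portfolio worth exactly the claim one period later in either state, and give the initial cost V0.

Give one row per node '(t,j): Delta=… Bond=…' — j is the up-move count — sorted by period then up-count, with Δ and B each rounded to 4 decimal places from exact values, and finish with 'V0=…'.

(0,0): Delta=0.9869 Bond=-41.7949
(1,0): Delta=0.5979 Bond=-22.9838
(1,1): Delta=1.0000 Bond=-56.6385
V0=86.4976

Since d<R<u, set p* = (R−d)/(u−d) = 0.9315; price each node as the discounted p*-expectation of its children.
At expiry t=2: V(2,0)=0.0000, V(2,1)=35.1800, V(2,2)=163.2950
  t=1,j=0: stock 80.6000 → up 108.8100 (V=35.1800), down 49.9720 (V=0.0000). Price 25.2080; hedge Δ=0.5979, bond B=-22.9838.
  t=1,j=1: stock 175.5000 → up 236.9250 (V=163.2950), down 108.8100 (V=35.1800). Price 118.8615; hedge Δ=1.0000, bond B=-56.6385.
  t=0,j=0: stock 130.0000 → up 175.5000 (V=118.8615), down 80.6000 (V=25.2080). Price 86.4976; hedge Δ=0.9869, bond B=-41.7949.
Root portfolio cost Δ·130+B reproduces V0=86.4976.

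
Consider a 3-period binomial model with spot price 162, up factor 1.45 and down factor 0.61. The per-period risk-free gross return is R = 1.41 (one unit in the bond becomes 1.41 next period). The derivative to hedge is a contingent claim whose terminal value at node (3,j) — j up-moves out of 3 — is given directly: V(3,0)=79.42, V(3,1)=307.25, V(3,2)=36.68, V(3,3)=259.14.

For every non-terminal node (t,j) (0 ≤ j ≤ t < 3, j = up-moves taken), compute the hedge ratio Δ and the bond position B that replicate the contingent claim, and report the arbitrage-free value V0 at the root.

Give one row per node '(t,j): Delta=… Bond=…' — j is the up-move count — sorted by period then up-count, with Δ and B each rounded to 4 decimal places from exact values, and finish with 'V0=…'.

Risk-neutral probability p* = (R−d)/(u−d) = (1.41−0.61)/(1.45−0.61) = 0.9524.
Terminal payoffs: V(3,0)=79.4200, V(3,1)=307.2500, V(3,2)=36.6800, V(3,3)=259.1400
(2,0): S=60.2802. Δ = (V_up−V_dn)/(S_up−S_dn) = (307.2500−79.4200)/(87.4063−36.7709) = 4.4994. V = [p*·307.2500 + (1−p*)·79.4200]/1.41 = 210.2134. B = V − Δ·S = -61.0127.
(2,1): S=143.2890. Δ = (V_up−V_dn)/(S_up−S_dn) = (36.6800−307.2500)/(207.7690−87.4063) = -2.2480. V = [p*·36.6800 + (1−p*)·307.2500]/1.41 = 35.1520. B = V − Δ·S = 357.2591.
(2,2): S=340.6050. Δ = (V_up−V_dn)/(S_up−S_dn) = (259.1400−36.6800)/(493.8773−207.7690) = 0.7775. V = [p*·259.1400 + (1−p*)·36.6800]/1.41 = 176.2742. B = V − Δ·S = -88.5591.
(1,0): S=98.8200. Δ = (V_up−V_dn)/(S_up−S_dn) = (35.1520−210.2134)/(143.2890−60.2802) = -2.1090. V = [p*·35.1520 + (1−p*)·210.2134]/1.41 = 30.8427. B = V − Δ·S = 239.2492.
(1,1): S=234.9000. Δ = (V_up−V_dn)/(S_up−S_dn) = (176.2742−35.1520)/(340.6050−143.2890) = 0.7152. V = [p*·176.2742 + (1−p*)·35.1520]/1.41 = 120.2512. B = V − Δ·S = -47.7515.
(0,0): S=162.0000. Δ = (V_up−V_dn)/(S_up−S_dn) = (120.2512−30.8427)/(234.9000−98.8200) = 0.6570. V = [p*·120.2512 + (1−p*)·30.8427]/1.41 = 82.2650. B = V − Δ·S = -24.1736.
Each (Δ,B) replicates both successor values, so the strategy is self-financing and V0 is arbitrage-free.

(0,0): Delta=0.6570 Bond=-24.1736
(1,0): Delta=-2.1090 Bond=239.2492
(1,1): Delta=0.7152 Bond=-47.7515
(2,0): Delta=4.4994 Bond=-61.0127
(2,1): Delta=-2.2480 Bond=357.2591
(2,2): Delta=0.7775 Bond=-88.5591
V0=82.2650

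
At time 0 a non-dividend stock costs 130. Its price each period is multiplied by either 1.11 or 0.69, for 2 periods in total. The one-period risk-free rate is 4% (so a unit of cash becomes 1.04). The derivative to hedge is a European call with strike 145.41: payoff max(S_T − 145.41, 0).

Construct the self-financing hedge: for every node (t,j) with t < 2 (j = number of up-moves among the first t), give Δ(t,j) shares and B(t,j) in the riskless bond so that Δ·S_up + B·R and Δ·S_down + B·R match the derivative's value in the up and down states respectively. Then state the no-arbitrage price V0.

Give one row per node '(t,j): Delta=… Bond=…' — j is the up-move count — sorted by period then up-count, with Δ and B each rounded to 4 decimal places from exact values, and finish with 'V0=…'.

(0,0): Delta=0.2167 Bond=-18.6864
(1,0): Delta=0.0000 Bond=0.0000
(1,1): Delta=0.2436 Bond=-23.3207
V0=9.4786

Risk-neutral probability p* = (R−d)/(u−d) = (1.04−0.69)/(1.11−0.69) = 0.8333.
Payoff layer (t=2): V(2,0)=0.0000, V(2,1)=0.0000, V(2,2)=14.7630
(1,0): S=89.7000. Δ = (V_up−V_dn)/(S_up−S_dn) = (0.0000−0.0000)/(99.5670−61.8930) = 0.0000. V = [p*·0.0000 + (1−p*)·0.0000]/1.04 = 0.0000. B = V − Δ·S = 0.0000.
(1,1): S=144.3000. Δ = (V_up−V_dn)/(S_up−S_dn) = (14.7630−0.0000)/(160.1730−99.5670) = 0.2436. V = [p*·14.7630 + (1−p*)·0.0000]/1.04 = 11.8293. B = V − Δ·S = -23.3207.
(0,0): S=130.0000. Δ = (V_up−V_dn)/(S_up−S_dn) = (11.8293−0.0000)/(144.3000−89.7000) = 0.2167. V = [p*·11.8293 + (1−p*)·0.0000]/1.04 = 9.4786. B = V − Δ·S = -18.6864.
Each (Δ,B) replicates both successor values, so the strategy is self-financing and V0 is arbitrage-free.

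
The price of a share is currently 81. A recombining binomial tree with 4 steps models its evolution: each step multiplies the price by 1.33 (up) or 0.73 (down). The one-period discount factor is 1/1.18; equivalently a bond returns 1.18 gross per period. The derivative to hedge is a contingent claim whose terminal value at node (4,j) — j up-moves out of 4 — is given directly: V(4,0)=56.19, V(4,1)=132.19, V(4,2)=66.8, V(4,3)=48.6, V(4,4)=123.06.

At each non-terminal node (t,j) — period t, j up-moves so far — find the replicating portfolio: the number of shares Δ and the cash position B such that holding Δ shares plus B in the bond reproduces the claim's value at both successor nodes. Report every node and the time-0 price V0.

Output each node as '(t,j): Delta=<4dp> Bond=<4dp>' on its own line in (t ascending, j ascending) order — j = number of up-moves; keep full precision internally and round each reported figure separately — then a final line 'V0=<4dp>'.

Under the risk-neutral measure, an up-move has probability p* = (R−d)/(u−d) = 0.7500 and values discount at R = 1.18.
At expiry t=4: V(4,0)=56.1900, V(4,1)=132.1900, V(4,2)=66.8000, V(4,3)=48.6000, V(4,4)=123.0600
(3,0): S=31.5104. Δ = (V_up−V_dn)/(S_up−S_dn) = (132.1900−56.1900)/(41.9088−23.0026) = 4.0198. V = [p*·132.1900 + (1−p*)·56.1900]/1.18 = 95.9237. B = V − Δ·S = -30.7429.
(3,1): S=57.4093. Δ = (V_up−V_dn)/(S_up−S_dn) = (66.8000−132.1900)/(76.3544−41.9088) = -1.8984. V = [p*·66.8000 + (1−p*)·132.1900]/1.18 = 70.4640. B = V − Δ·S = 179.4473.
(3,2): S=104.5951. Δ = (V_up−V_dn)/(S_up−S_dn) = (48.6000−66.8000)/(139.1114−76.3544) = -0.2900. V = [p*·48.6000 + (1−p*)·66.8000]/1.18 = 45.0424. B = V − Δ·S = 75.3757.
(3,3): S=190.5636. Δ = (V_up−V_dn)/(S_up−S_dn) = (123.0600−48.6000)/(253.4496−139.1114) = 0.6512. V = [p*·123.0600 + (1−p*)·48.6000]/1.18 = 88.5127. B = V − Δ·S = -35.5873.
(2,0): S=43.1649. Δ = (V_up−V_dn)/(S_up−S_dn) = (70.4640−95.9237)/(57.4093−31.5104) = -0.9830. V = [p*·70.4640 + (1−p*)·95.9237]/1.18 = 65.1093. B = V − Δ·S = 107.5422.
(2,1): S=78.6429. Δ = (V_up−V_dn)/(S_up−S_dn) = (45.0424−70.4640)/(104.5951−57.4093) = -0.5388. V = [p*·45.0424 + (1−p*)·70.4640]/1.18 = 43.5574. B = V − Δ·S = 85.9268.
(2,2): S=143.2809. Δ = (V_up−V_dn)/(S_up−S_dn) = (88.5127−45.0424)/(190.5636−104.5951) = 0.5057. V = [p*·88.5127 + (1−p*)·45.0424]/1.18 = 65.8010. B = V − Δ·S = -6.6496.
(1,0): S=59.1300. Δ = (V_up−V_dn)/(S_up−S_dn) = (43.5574−65.1093)/(78.6429−43.1649) = -0.6075. V = [p*·43.5574 + (1−p*)·65.1093]/1.18 = 41.4791. B = V − Δ·S = 77.3988.
(1,1): S=107.7300. Δ = (V_up−V_dn)/(S_up−S_dn) = (65.8010−43.5574)/(143.2809−78.6429) = 0.3441. V = [p*·65.8010 + (1−p*)·43.5574]/1.18 = 51.0509. B = V − Δ·S = 13.9784.
(0,0): S=81.0000. Δ = (V_up−V_dn)/(S_up−S_dn) = (51.0509−41.4791)/(107.7300−59.1300) = 0.1969. V = [p*·51.0509 + (1−p*)·41.4791]/1.18 = 41.2356. B = V − Δ·S = 25.2826.
Each (Δ,B) replicates both successor values, so the strategy is self-financing and V0 is arbitrage-free.

(0,0): Delta=0.1969 Bond=25.2826
(1,0): Delta=-0.6075 Bond=77.3988
(1,1): Delta=0.3441 Bond=13.9784
(2,0): Delta=-0.9830 Bond=107.5422
(2,1): Delta=-0.5388 Bond=85.9268
(2,2): Delta=0.5057 Bond=-6.6496
(3,0): Delta=4.0198 Bond=-30.7429
(3,1): Delta=-1.8984 Bond=179.4473
(3,2): Delta=-0.2900 Bond=75.3757
(3,3): Delta=0.6512 Bond=-35.5873
V0=41.2356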